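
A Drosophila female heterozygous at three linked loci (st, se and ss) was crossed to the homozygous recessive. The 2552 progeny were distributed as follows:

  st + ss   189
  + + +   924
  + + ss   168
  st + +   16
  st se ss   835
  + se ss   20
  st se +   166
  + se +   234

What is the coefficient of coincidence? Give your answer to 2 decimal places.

0.54

The two most frequent reciprocal classes, + + + and st se ss, are the parental types, so the F1 was + + + / st se ss.
The two rarest classes, st + + and + se ss, are the double crossovers. Comparing them with the parentals, only the st allele has switched, so st is the middle locus and the order is se – st – ss.
se–st: (423 + 36)/2552 = 0.1799; st–ss: (334 + 36)/2552 = 0.1450.
Expected DCO frequency = 0.1799 × 0.1450 ≈ 0.02609; observed = 36/2552 ≈ 0.01411.
Coefficient of coincidence = 0.01411/0.02609 ≈ 0.54.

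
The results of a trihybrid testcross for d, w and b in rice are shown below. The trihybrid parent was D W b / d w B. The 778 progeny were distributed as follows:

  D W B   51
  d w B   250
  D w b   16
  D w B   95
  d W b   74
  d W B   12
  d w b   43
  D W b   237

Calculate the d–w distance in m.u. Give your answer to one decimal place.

25.3 m.u.

The two rarest classes, D w b and d W B, are the double crossovers. Comparing them with the parentals, only the w allele has switched, so w is the middle locus and the order is d – w – b.
Crossovers in the d–w interval produce the single-crossover classes d W b and D w B (74 + 95 = 169) plus the double crossovers (28).
RF(d–w) = (169 + 28) / 778 = 197/778 = 0.2532 → 25.3 m.u.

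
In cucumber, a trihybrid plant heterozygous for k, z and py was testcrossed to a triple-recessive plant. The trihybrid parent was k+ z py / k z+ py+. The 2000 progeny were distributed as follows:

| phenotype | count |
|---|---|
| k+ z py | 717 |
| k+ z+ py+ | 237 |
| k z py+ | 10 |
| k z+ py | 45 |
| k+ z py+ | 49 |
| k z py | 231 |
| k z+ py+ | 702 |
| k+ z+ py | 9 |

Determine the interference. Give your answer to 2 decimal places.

The two rarest classes, k+ z+ py and k z py+, are the double crossovers. Comparing them with the parentals, only the z allele has switched, so z is the middle locus and the order is py – z – k.
py–z: (94 + 19)/2000 = 0.0565; z–k: (468 + 19)/2000 = 0.2435.
Expected DCO frequency = 0.0565 × 0.2435 ≈ 0.01376; observed = 19/2000 ≈ 0.00950.
Coefficient of coincidence = 0.00950/0.01376 ≈ 0.69; interference = 1 − 0.69 = 0.31.

0.31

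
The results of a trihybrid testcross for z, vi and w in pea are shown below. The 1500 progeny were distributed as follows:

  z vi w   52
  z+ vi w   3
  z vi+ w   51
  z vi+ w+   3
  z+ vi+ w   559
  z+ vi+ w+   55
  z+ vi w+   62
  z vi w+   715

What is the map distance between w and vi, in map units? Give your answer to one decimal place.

The two most frequent reciprocal classes, z vi w+ and z+ vi+ w, are the parental types, so the F1 was z vi w+ / z+ vi+ w.
The two rarest classes, z vi+ w+ and z+ vi w, are the double crossovers. Comparing them with the parentals, only the vi allele has switched, so vi is the middle locus and the order is z – vi – w.
Crossovers in the vi–w interval produce the single-crossover classes z vi w and z+ vi+ w+ (52 + 55 = 107) plus the double crossovers (6).
RF(vi–w) = (107 + 6) / 1500 = 113/1500 = 0.0753 → 7.5 map units.

7.5 map units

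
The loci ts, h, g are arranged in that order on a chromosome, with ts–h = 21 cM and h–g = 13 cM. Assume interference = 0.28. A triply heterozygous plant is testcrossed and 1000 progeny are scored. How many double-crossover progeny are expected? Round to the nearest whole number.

20

Map distances give recombination frequencies of 0.210 and 0.130 for the two intervals.
With interference 0.28 (so coincidence = 0.72), expected double-crossover frequency = 0.210 × 0.130 × 0.72 = 0.01966.
Expected number = 0.01966 × 1000 = 19.66 ≈ 20.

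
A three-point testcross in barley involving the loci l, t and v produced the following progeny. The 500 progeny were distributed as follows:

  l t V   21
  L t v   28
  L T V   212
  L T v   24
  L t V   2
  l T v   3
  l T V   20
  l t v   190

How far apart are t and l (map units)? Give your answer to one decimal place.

The two most frequent reciprocal classes, L T V and l t v, are the parental types, so the F1 was L T V / l t v.
The two rarest classes, L t V and l T v, are the double crossovers. Comparing them with the parentals, only the t allele has switched, so t is the middle locus and the order is l – t – v.
Crossovers in the l–t interval produce the single-crossover classes l T V and L t v (20 + 28 = 48) plus the double crossovers (5).
RF(l–t) = (48 + 5) / 500 = 53/500 = 0.1060 → 10.6 map units.

10.6 map units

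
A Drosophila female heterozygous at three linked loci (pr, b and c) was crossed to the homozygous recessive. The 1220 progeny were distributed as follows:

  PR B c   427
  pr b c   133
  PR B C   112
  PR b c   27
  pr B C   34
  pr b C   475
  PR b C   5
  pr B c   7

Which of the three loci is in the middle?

The two most frequent reciprocal classes, PR B c and pr b C, are the parental types, so the F1 was PR B c / pr b C.
The two rarest classes, pr B c and PR b C, are the double crossovers. Comparing them with the parentals, only the pr allele has switched, so pr is the middle locus and the order is b – pr – c.

pr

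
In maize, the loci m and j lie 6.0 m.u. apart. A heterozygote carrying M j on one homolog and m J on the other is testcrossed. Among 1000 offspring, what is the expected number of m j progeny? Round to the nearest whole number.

30

A map distance of 6.0 m.u. corresponds to a recombination frequency of 0.060.
The F1 is M j / m J, so m j is a recombinant gamete class with expected frequency r/2 = 0.060/2 = 0.0300.
Expected number = 0.0300 × 1000 = 30.00 ≈ 30.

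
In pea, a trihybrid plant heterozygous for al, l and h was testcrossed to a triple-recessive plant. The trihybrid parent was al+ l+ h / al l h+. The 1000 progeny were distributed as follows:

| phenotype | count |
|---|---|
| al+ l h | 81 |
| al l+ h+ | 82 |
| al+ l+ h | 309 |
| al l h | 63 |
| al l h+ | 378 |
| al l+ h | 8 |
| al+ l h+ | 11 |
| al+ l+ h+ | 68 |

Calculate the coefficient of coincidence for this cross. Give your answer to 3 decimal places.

The two rarest classes, al l+ h and al+ l h+, are the double crossovers. Comparing them with the parentals, only the al allele has switched, so al is the middle locus and the order is l – al – h.
l–al: (163 + 19)/1000 = 0.1820; al–h: (131 + 19)/1000 = 0.1500.
Expected DCO frequency = 0.1820 × 0.1500 ≈ 0.02730; observed = 19/1000 ≈ 0.01900.
Coefficient of coincidence = 0.01900/0.02730 ≈ 0.696.

0.696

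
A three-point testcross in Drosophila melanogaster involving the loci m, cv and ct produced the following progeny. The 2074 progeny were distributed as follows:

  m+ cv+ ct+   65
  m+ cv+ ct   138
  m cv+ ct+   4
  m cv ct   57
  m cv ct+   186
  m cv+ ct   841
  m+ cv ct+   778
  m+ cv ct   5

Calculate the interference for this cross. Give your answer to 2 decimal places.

0.57

The two most frequent reciprocal classes, m cv+ ct and m+ cv ct+, are the parental types, so the F1 was m cv+ ct / m+ cv ct+.
The two rarest classes, m cv+ ct+ and m+ cv ct, are the double crossovers. Comparing them with the parentals, only the ct allele has switched, so ct is the middle locus and the order is m – ct – cv.
m–ct: (324 + 9)/2074 = 0.1606; ct–cv: (122 + 9)/2074 = 0.0632.
Expected DCO frequency = 0.1606 × 0.0632 ≈ 0.01015; observed = 9/2074 ≈ 0.00434.
Coefficient of coincidence = 0.00434/0.01015 ≈ 0.43; interference = 1 − 0.43 = 0.57.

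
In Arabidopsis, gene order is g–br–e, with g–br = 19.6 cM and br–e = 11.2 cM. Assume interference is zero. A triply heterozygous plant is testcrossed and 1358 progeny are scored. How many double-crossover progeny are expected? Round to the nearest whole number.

Map distances give recombination frequencies of 0.196 and 0.112 for the two intervals.
With no interference, expected double-crossover frequency = 0.196 × 0.112 = 0.02195.
Expected number = 0.02195 × 1358 = 29.81 ≈ 30.

30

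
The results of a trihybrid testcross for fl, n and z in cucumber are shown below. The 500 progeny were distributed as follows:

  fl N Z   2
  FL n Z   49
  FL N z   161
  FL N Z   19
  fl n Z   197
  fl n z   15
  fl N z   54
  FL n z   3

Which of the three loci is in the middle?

n

The two most frequent reciprocal classes, fl n Z and FL N z, are the parental types, so the F1 was fl n Z / FL N z.
The two rarest classes, fl N Z and FL n z, are the double crossovers. Comparing them with the parentals, only the n allele has switched, so n is the middle locus and the order is z – n – fl.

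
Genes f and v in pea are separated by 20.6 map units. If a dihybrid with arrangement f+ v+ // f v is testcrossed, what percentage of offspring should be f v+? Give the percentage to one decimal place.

A map distance of 20.6 map units corresponds to a recombination frequency of 0.206.
The F1 is f+ v+ / f v, so f v+ is a recombinant gamete class with expected frequency r/2 = 0.206/2 = 0.1030.
That is 0.1030 = 10.3% of the progeny.

10.3%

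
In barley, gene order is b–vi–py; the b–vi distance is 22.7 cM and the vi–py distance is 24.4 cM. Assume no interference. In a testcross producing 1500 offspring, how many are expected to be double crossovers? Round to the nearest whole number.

Map distances give recombination frequencies of 0.227 and 0.244 for the two intervals.
With no interference, expected double-crossover frequency = 0.227 × 0.244 = 0.05539.
Expected number = 0.05539 × 1500 = 83.08 ≈ 83.

83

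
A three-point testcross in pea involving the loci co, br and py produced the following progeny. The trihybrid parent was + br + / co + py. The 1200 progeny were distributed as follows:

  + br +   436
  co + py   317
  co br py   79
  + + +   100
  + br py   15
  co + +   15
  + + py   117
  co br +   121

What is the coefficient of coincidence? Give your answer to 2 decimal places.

0.64

The two rarest classes, + br py and co + +, are the double crossovers. Comparing them with the parentals, only the py allele has switched, so py is the middle locus and the order is co – py – br.
co–py: (238 + 30)/1200 = 0.2233; py–br: (179 + 30)/1200 = 0.1742.
Expected DCO frequency = 0.2233 × 0.1742 ≈ 0.03890; observed = 30/1200 ≈ 0.02500.
Coefficient of coincidence = 0.02500/0.03890 ≈ 0.64.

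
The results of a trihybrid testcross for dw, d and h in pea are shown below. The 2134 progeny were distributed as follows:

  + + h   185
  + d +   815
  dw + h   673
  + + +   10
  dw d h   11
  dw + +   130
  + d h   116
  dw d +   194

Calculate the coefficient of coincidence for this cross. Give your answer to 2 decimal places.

0.42

The two most frequent reciprocal classes, dw + h and + d +, are the parental types, so the F1 was dw + h / + d +.
The two rarest classes, dw d h and + + +, are the double crossovers. Comparing them with the parentals, only the d allele has switched, so d is the middle locus and the order is dw – d – h.
dw–d: (379 + 21)/2134 = 0.1874; d–h: (246 + 21)/2134 = 0.1251.
Expected DCO frequency = 0.1874 × 0.1251 ≈ 0.02344; observed = 21/2134 ≈ 0.00984.
Coefficient of coincidence = 0.00984/0.02344 ≈ 0.42.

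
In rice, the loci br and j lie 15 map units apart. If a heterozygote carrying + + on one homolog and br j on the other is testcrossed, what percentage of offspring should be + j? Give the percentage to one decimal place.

7.5%

A map distance of 15 map units corresponds to a recombination frequency of 0.150.
The F1 is + + / br j, so + j is a recombinant gamete class with expected frequency r/2 = 0.150/2 = 0.0750.
That is 0.0750 = 7.5% of the progeny.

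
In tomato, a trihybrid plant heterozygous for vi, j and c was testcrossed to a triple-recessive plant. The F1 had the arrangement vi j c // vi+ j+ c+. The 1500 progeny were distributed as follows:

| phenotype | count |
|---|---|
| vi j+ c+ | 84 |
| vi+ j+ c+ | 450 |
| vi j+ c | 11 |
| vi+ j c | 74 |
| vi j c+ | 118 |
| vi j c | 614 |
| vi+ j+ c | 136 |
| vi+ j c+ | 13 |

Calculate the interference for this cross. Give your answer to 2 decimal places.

The two rarest classes, vi j+ c and vi+ j c+, are the double crossovers. Comparing them with the parentals, only the j allele has switched, so j is the middle locus and the order is c – j – vi.
c–j: (254 + 24)/1500 = 0.1853; j–vi: (158 + 24)/1500 = 0.1213.
Expected DCO frequency = 0.1853 × 0.1213 ≈ 0.02248; observed = 24/1500 ≈ 0.01600.
Coefficient of coincidence = 0.01600/0.02248 ≈ 0.71; interference = 1 − 0.71 = 0.29.

0.29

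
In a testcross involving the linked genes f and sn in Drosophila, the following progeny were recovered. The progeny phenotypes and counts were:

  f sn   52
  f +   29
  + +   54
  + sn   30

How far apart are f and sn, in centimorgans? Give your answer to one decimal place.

35.8 centimorgans

The two most frequent classes, + + (54) and f sn (52), are the parental types, so the F1 was + + / f sn.
The recombinant classes are + sn and f +: 30 + 29 = 59.
Recombination frequency = 59/165 = 0.3576 ≈ 35.8%, i.e. 35.8 centimorgans.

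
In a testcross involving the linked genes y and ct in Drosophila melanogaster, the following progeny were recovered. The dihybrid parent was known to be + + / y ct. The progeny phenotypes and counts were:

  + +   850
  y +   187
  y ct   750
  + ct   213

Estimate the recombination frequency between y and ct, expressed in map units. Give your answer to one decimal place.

The recombinant classes are + ct and y +: 213 + 187 = 400.
Recombination frequency = 400/2000 = 0.2000 ≈ 20.0%, i.e. 20.0 map units.

20.0 map units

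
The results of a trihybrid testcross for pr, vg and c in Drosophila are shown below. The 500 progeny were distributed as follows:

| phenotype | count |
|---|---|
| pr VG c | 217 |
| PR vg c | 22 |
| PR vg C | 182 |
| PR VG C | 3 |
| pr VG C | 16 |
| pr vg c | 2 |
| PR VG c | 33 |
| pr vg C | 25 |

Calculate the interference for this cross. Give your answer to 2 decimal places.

0.08

The two most frequent reciprocal classes, PR vg C and pr VG c, are the parental types, so the F1 was PR vg C / pr VG c.
The two rarest classes, PR VG C and pr vg c, are the double crossovers. Comparing them with the parentals, only the vg allele has switched, so vg is the middle locus and the order is pr – vg – c.
pr–vg: (58 + 5)/500 = 0.1260; vg–c: (38 + 5)/500 = 0.0860.
Expected DCO frequency = 0.1260 × 0.0860 ≈ 0.01084; observed = 5/500 ≈ 0.01000.
Coefficient of coincidence = 0.01000/0.01084 ≈ 0.92; interference = 1 − 0.92 = 0.08.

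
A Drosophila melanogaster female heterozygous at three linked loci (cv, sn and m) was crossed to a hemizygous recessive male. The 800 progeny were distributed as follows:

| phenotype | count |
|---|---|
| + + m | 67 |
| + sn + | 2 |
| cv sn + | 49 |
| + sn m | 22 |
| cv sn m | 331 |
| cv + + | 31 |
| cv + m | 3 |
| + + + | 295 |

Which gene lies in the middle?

sn

The two most frequent reciprocal classes, cv sn m and + + +, are the parental types, so the F1 was cv sn m / + + +.
The two rarest classes, cv + m and + sn +, are the double crossovers. Comparing them with the parentals, only the sn allele has switched, so sn is the middle locus and the order is m – sn – cv.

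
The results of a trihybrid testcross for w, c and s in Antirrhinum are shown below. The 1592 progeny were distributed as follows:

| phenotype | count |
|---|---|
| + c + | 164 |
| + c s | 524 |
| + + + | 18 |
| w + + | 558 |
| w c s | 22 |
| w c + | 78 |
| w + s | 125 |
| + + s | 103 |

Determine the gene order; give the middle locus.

The two most frequent reciprocal classes, w + + and + c s, are the parental types, so the F1 was w + + / + c s.
The two rarest classes, + + + and w c s, are the double crossovers. Comparing them with the parentals, only the w allele has switched, so w is the middle locus and the order is c – w – s.

w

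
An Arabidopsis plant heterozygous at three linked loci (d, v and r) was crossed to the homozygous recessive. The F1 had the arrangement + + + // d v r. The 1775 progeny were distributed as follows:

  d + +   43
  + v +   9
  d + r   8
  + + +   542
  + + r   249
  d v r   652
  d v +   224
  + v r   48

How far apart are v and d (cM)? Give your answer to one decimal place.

6.1 cM

The two rarest classes, + v + and d + r, are the double crossovers. Comparing them with the parentals, only the v allele has switched, so v is the middle locus and the order is r – v – d.
Crossovers in the v–d interval produce the single-crossover classes d + + and + v r (43 + 48 = 91) plus the double crossovers (17).
RF(v–d) = (91 + 17) / 1775 = 108/1775 = 0.0608 → 6.1 cM.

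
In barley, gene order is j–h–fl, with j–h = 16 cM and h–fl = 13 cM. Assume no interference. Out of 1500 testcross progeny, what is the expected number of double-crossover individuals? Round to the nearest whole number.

31

Map distances give recombination frequencies of 0.160 and 0.130 for the two intervals.
With no interference, expected double-crossover frequency = 0.160 × 0.130 = 0.02080.
Expected number = 0.02080 × 1500 = 31.20 ≈ 31.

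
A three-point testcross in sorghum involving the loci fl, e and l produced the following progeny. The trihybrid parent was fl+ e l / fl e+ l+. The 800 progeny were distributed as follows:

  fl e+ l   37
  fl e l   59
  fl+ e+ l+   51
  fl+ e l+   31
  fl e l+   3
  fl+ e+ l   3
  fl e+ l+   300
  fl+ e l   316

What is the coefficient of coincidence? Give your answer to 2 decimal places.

0.56

The two rarest classes, fl+ e+ l and fl e l+, are the double crossovers. Comparing them with the parentals, only the e allele has switched, so e is the middle locus and the order is l – e – fl.
l–e: (68 + 6)/800 = 0.0925; e–fl: (110 + 6)/800 = 0.1450.
Expected DCO frequency = 0.0925 × 0.1450 ≈ 0.01341; observed = 6/800 ≈ 0.00750.
Coefficient of coincidence = 0.00750/0.01341 ≈ 0.56.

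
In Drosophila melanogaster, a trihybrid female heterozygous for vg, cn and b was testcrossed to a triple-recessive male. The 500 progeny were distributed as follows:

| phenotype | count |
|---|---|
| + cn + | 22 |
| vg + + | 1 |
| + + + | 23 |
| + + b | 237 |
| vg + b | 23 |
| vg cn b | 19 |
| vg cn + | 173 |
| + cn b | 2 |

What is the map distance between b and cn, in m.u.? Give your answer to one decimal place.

9.0 m.u.

The two most frequent reciprocal classes, + + b and vg cn +, are the parental types, so the F1 was + + b / vg cn +.
The two rarest classes, + cn b and vg + +, are the double crossovers. Comparing them with the parentals, only the cn allele has switched, so cn is the middle locus and the order is vg – cn – b.
Crossovers in the cn–b interval produce the single-crossover classes + + + and vg cn b (23 + 19 = 42) plus the double crossovers (3).
RF(cn–b) = (42 + 3) / 500 = 45/500 = 0.0900 → 9.0 m.u.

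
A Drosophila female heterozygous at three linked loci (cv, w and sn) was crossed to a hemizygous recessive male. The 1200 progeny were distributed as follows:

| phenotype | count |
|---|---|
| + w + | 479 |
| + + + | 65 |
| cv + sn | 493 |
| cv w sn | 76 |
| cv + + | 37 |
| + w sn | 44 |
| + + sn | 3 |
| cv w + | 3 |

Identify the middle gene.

cv

The two most frequent reciprocal classes, cv + sn and + w +, are the parental types, so the F1 was cv + sn / + w +.
The two rarest classes, + + sn and cv w +, are the double crossovers. Comparing them with the parentals, only the cv allele has switched, so cv is the middle locus and the order is w – cv – sn.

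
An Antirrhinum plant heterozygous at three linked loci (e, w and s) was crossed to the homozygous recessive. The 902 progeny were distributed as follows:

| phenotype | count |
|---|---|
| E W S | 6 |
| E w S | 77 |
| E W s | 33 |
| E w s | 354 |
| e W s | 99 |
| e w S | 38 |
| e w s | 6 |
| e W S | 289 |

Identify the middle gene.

e

The two most frequent reciprocal classes, e W S and E w s, are the parental types, so the F1 was e W S / E w s.
The two rarest classes, E W S and e w s, are the double crossovers. Comparing them with the parentals, only the e allele has switched, so e is the middle locus and the order is w – e – s.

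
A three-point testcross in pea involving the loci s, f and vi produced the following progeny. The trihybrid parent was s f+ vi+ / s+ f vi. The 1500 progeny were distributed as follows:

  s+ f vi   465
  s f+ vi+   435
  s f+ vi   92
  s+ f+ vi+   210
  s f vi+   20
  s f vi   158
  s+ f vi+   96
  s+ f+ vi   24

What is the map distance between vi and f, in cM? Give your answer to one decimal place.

The two rarest classes, s f vi+ and s+ f+ vi, are the double crossovers. Comparing them with the parentals, only the f allele has switched, so f is the middle locus and the order is s – f – vi.
Crossovers in the f–vi interval produce the single-crossover classes s f+ vi and s+ f vi+ (92 + 96 = 188) plus the double crossovers (44).
RF(f–vi) = (188 + 44) / 1500 = 232/1500 = 0.1547 → 15.5 cM.

15.5 cM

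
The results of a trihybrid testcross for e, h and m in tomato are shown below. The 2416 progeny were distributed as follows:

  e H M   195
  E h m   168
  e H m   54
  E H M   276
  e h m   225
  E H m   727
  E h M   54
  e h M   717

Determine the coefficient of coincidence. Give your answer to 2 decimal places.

0.91

The two most frequent reciprocal classes, e h M and E H m, are the parental types, so the F1 was e h M / E H m.
The two rarest classes, E h M and e H m, are the double crossovers. Comparing them with the parentals, only the e allele has switched, so e is the middle locus and the order is m – e – h.
m–e: (501 + 108)/2416 = 0.2521; e–h: (363 + 108)/2416 = 0.1950.
Expected DCO frequency = 0.2521 × 0.1950 ≈ 0.04916; observed = 108/2416 ≈ 0.04470.
Coefficient of coincidence = 0.04470/0.04916 ≈ 0.91.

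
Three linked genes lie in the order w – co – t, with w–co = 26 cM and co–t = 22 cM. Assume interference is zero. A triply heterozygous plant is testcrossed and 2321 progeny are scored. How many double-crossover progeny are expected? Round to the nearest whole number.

Map distances give recombination frequencies of 0.260 and 0.220 for the two intervals.
With no interference, expected double-crossover frequency = 0.260 × 0.220 = 0.05720.
Expected number = 0.05720 × 2321 = 132.76 ≈ 133.

133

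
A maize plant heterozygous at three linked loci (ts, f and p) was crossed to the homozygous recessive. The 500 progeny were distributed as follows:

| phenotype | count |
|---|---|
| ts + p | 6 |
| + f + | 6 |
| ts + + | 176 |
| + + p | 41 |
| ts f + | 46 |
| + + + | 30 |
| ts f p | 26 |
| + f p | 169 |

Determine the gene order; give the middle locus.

The two most frequent reciprocal classes, + f p and ts + +, are the parental types, so the F1 was + f p / ts + +.
The two rarest classes, + f + and ts + p, are the double crossovers. Comparing them with the parentals, only the p allele has switched, so p is the middle locus and the order is f – p – ts.

p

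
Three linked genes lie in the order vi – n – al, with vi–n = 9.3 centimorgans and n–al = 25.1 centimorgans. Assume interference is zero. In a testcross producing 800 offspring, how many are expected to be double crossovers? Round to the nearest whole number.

19

Map distances give recombination frequencies of 0.093 and 0.251 for the two intervals.
With no interference, expected double-crossover frequency = 0.093 × 0.251 = 0.02334.
Expected number = 0.02334 × 800 = 18.67 ≈ 19.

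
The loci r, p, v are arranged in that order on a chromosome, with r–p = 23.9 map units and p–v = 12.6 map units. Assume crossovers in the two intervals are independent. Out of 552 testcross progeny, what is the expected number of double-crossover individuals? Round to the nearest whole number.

Map distances give recombination frequencies of 0.239 and 0.126 for the two intervals.
With no interference, expected double-crossover frequency = 0.239 × 0.126 = 0.03011.
Expected number = 0.03011 × 552 = 16.62 ≈ 17.

17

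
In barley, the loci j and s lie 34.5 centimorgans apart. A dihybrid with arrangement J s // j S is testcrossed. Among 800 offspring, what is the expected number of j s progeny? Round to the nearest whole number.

A map distance of 34.5 centimorgans corresponds to a recombination frequency of 0.345.
The F1 is J s / j S, so j s is a recombinant gamete class with expected frequency r/2 = 0.345/2 = 0.1725.
Expected number = 0.1725 × 800 = 138.00 ≈ 138.

138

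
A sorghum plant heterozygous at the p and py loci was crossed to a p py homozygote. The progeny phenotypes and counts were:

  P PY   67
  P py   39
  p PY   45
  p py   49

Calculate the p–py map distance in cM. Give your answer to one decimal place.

The two most frequent classes, P PY (67) and p py (49), are the parental types, so the F1 was P PY / p py.
The recombinant classes are P py and p PY: 39 + 45 = 84.
Recombination frequency = 84/200 = 0.4200 ≈ 42.0%, i.e. 42.0 cM.

42.0 cM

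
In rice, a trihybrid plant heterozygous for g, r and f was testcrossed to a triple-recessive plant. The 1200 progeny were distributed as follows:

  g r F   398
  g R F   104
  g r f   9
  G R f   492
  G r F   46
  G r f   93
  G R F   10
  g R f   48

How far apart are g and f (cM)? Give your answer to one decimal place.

The two most frequent reciprocal classes, g r F and G R f, are the parental types, so the F1 was g r F / G R f.
The two rarest classes, g r f and G R F, are the double crossovers. Comparing them with the parentals, only the f allele has switched, so f is the middle locus and the order is g – f – r.
Crossovers in the g–f interval produce the single-crossover classes G r F and g R f (46 + 48 = 94) plus the double crossovers (19).
RF(g–f) = (94 + 19) / 1200 = 113/1200 = 0.0942 → 9.4 cM.

9.4 cM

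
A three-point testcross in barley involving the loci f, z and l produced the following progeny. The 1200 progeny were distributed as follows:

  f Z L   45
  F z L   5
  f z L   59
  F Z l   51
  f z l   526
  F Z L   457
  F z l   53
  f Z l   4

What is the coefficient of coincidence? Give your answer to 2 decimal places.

The two most frequent reciprocal classes, F Z L and f z l, are the parental types, so the F1 was F Z L / f z l.
The two rarest classes, F z L and f Z l, are the double crossovers. Comparing them with the parentals, only the z allele has switched, so z is the middle locus and the order is f – z – l.
f–z: (98 + 9)/1200 = 0.0892; z–l: (110 + 9)/1200 = 0.0992.
Expected DCO frequency = 0.0892 × 0.0992 ≈ 0.00885; observed = 9/1200 ≈ 0.00750.
Coefficient of coincidence = 0.00750/0.00885 ≈ 0.85.

0.85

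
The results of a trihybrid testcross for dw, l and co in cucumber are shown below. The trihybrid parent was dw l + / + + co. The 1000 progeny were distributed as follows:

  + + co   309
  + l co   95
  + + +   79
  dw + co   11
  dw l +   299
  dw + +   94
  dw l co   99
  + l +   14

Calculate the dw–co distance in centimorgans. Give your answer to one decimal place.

The two rarest classes, + l + and dw + co, are the double crossovers. Comparing them with the parentals, only the dw allele has switched, so dw is the middle locus and the order is l – dw – co.
Crossovers in the dw–co interval produce the single-crossover classes dw l co and + + + (99 + 79 = 178) plus the double crossovers (25).
RF(dw–co) = (178 + 25) / 1000 = 203/1000 = 0.2030 → 20.3 centimorgans.

20.3 centimorgans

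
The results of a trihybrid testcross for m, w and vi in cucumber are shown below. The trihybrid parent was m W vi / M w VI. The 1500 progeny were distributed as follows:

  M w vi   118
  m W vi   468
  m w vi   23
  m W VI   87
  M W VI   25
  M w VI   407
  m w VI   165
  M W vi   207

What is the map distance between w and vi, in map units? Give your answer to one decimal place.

16.9 map units

The two rarest classes, m w vi and M W VI, are the double crossovers. Comparing them with the parentals, only the w allele has switched, so w is the middle locus and the order is vi – w – m.
Crossovers in the vi–w interval produce the single-crossover classes m W VI and M w vi (87 + 118 = 205) plus the double crossovers (48).
RF(vi–w) = (205 + 48) / 1500 = 253/1500 = 0.1687 → 16.9 map units.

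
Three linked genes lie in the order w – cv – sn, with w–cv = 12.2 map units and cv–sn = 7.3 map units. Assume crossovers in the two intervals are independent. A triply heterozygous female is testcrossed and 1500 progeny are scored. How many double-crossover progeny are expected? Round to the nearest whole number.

13

Map distances give recombination frequencies of 0.122 and 0.073 for the two intervals.
With no interference, expected double-crossover frequency = 0.122 × 0.073 = 0.00891.
Expected number = 0.00891 × 1500 = 13.36 ≈ 13.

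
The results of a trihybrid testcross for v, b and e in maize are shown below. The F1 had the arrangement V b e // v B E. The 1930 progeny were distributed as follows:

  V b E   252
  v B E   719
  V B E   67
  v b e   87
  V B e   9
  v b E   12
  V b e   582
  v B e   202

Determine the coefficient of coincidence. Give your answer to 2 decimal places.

0.49

The two rarest classes, V B e and v b E, are the double crossovers. Comparing them with the parentals, only the b allele has switched, so b is the middle locus and the order is v – b – e.
v–b: (154 + 21)/1930 = 0.0907; b–e: (454 + 21)/1930 = 0.2461.
Expected DCO frequency = 0.0907 × 0.2461 ≈ 0.02232; observed = 21/1930 ≈ 0.01088.
Coefficient of coincidence = 0.01088/0.02232 ≈ 0.49.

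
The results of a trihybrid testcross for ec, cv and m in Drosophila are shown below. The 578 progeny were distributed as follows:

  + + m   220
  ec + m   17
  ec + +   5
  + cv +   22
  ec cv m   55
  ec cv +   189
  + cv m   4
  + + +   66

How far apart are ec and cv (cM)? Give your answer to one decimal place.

The two most frequent reciprocal classes, + + m and ec cv +, are the parental types, so the F1 was + + m / ec cv +.
The two rarest classes, + cv m and ec + +, are the double crossovers. Comparing them with the parentals, only the cv allele has switched, so cv is the middle locus and the order is ec – cv – m.
Crossovers in the ec–cv interval produce the single-crossover classes ec + m and + cv + (17 + 22 = 39) plus the double crossovers (9).
RF(ec–cv) = (39 + 9) / 578 = 48/578 = 0.0830 → 8.3 cM.

8.3 cM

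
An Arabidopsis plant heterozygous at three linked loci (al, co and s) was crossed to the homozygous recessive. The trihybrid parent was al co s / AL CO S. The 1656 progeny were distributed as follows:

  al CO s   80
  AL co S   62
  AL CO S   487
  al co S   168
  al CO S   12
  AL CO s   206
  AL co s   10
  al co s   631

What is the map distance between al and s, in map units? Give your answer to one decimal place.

23.9 map units

The two rarest classes, AL co s and al CO S, are the double crossovers. Comparing them with the parentals, only the al allele has switched, so al is the middle locus and the order is co – al – s.
Crossovers in the al–s interval produce the single-crossover classes al co S and AL CO s (168 + 206 = 374) plus the double crossovers (22).
RF(al–s) = (374 + 22) / 1656 = 396/1656 = 0.2391 → 23.9 map units.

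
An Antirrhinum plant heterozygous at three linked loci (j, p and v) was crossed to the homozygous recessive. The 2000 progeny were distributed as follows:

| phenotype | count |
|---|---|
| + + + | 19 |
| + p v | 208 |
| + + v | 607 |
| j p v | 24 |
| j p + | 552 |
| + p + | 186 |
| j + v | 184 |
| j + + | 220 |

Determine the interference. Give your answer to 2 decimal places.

0.56

The two most frequent reciprocal classes, j p + and + + v, are the parental types, so the F1 was j p + / + + v.
The two rarest classes, j p v and + + +, are the double crossovers. Comparing them with the parentals, only the v allele has switched, so v is the middle locus and the order is j – v – p.
j–v: (370 + 43)/2000 = 0.2065; v–p: (428 + 43)/2000 = 0.2355.
Expected DCO frequency = 0.2065 × 0.2355 ≈ 0.04863; observed = 43/2000 ≈ 0.02150.
Coefficient of coincidence = 0.02150/0.04863 ≈ 0.44; interference = 1 − 0.44 = 0.56.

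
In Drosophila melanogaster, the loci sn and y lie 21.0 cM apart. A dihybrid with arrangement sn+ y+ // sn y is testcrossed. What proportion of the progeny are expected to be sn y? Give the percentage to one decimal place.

39.5%

A map distance of 21.0 cM corresponds to a recombination frequency of 0.210.
The F1 is sn+ y+ / sn y, so sn y is a parental gamete class with expected frequency (1 − r)/2 = 0.790/2 = 0.3950.
That is 0.3950 = 39.5% of the progeny.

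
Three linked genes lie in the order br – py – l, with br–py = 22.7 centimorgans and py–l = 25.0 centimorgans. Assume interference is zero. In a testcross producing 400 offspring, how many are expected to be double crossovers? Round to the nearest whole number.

23

Map distances give recombination frequencies of 0.227 and 0.250 for the two intervals.
With no interference, expected double-crossover frequency = 0.227 × 0.250 = 0.05675.
Expected number = 0.05675 × 400 = 22.70 ≈ 23.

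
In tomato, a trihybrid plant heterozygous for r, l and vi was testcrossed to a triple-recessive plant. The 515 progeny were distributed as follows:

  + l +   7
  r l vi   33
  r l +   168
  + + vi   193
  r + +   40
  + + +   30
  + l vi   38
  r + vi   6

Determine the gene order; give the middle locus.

r

The two most frequent reciprocal classes, r l + and + + vi, are the parental types, so the F1 was r l + / + + vi.
The two rarest classes, + l + and r + vi, are the double crossovers. Comparing them with the parentals, only the r allele has switched, so r is the middle locus and the order is vi – r – l.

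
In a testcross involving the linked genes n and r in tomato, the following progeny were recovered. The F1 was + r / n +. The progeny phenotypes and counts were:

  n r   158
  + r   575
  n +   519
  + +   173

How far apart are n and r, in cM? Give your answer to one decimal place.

The recombinant classes are + + and n r: 173 + 158 = 331.
Recombination frequency = 331/1425 = 0.2323 ≈ 23.2%, i.e. 23.2 cM.

23.2 cM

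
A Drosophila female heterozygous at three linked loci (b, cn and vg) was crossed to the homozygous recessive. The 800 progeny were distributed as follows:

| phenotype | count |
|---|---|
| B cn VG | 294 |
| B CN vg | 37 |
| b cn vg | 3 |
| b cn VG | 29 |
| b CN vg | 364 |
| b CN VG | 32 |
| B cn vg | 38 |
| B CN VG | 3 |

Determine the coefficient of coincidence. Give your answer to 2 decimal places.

0.88

The two most frequent reciprocal classes, B cn VG and b CN vg, are the parental types, so the F1 was B cn VG / b CN vg.
The two rarest classes, B CN VG and b cn vg, are the double crossovers. Comparing them with the parentals, only the cn allele has switched, so cn is the middle locus and the order is b – cn – vg.
b–cn: (66 + 6)/800 = 0.0900; cn–vg: (70 + 6)/800 = 0.0950.
Expected DCO frequency = 0.0900 × 0.0950 ≈ 0.00855; observed = 6/800 ≈ 0.00750.
Coefficient of coincidence = 0.00750/0.00855 ≈ 0.88.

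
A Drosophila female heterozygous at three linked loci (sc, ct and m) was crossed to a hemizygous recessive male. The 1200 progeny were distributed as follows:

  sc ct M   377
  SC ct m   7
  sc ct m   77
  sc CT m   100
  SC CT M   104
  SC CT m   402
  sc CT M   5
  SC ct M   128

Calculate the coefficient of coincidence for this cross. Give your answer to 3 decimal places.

0.311

The two most frequent reciprocal classes, SC CT m and sc ct M, are the parental types, so the F1 was SC CT m / sc ct M.
The two rarest classes, SC ct m and sc CT M, are the double crossovers. Comparing them with the parentals, only the ct allele has switched, so ct is the middle locus and the order is m – ct – sc.
m–ct: (181 + 12)/1200 = 0.1608; ct–sc: (228 + 12)/1200 = 0.2000.
Expected DCO frequency = 0.1608 × 0.2000 ≈ 0.03216; observed = 12/1200 ≈ 0.01000.
Coefficient of coincidence = 0.01000/0.03216 ≈ 0.311.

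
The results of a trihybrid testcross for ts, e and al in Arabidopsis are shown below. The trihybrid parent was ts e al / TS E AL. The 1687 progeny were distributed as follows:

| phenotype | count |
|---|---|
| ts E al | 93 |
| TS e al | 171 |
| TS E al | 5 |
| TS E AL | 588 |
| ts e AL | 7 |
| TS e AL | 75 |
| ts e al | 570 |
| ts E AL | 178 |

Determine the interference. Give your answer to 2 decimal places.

The two rarest classes, ts e AL and TS E al, are the double crossovers. Comparing them with the parentals, only the al allele has switched, so al is the middle locus and the order is e – al – ts.
e–al: (168 + 12)/1687 = 0.1067; al–ts: (349 + 12)/1687 = 0.2140.
Expected DCO frequency = 0.1067 × 0.2140 ≈ 0.02283; observed = 12/1687 ≈ 0.00711.
Coefficient of coincidence = 0.00711/0.02283 ≈ 0.31; interference = 1 − 0.31 = 0.69.

0.69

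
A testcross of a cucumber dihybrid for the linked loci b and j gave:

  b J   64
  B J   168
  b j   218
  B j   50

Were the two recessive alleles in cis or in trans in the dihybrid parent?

cis

The two most frequent classes are B J (168) and b j (218); these are the parental (non-recombinant) types.
So the F1 carried B J on one chromosome and b j on the other — the recessive alleles are on the same chromosome (cis / coupling).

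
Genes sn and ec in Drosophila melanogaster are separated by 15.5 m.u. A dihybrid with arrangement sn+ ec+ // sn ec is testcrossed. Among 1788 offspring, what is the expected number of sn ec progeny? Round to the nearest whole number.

A map distance of 15.5 m.u. corresponds to a recombination frequency of 0.155.
The F1 is sn+ ec+ / sn ec, so sn ec is a parental gamete class with expected frequency (1 − r)/2 = 0.845/2 = 0.4225.
Expected number = 0.4225 × 1788 = 755.43 ≈ 755.

755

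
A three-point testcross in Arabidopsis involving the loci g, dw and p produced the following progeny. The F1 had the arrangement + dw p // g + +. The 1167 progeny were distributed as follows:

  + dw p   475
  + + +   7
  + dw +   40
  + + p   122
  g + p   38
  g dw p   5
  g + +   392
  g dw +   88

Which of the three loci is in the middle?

The two rarest classes, g dw p and + + +, are the double crossovers. Comparing them with the parentals, only the g allele has switched, so g is the middle locus and the order is p – g – dw.

g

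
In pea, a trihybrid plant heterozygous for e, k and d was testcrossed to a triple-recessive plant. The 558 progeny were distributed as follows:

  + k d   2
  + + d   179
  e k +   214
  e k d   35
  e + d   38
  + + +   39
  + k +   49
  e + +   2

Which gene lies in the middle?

k

The two most frequent reciprocal classes, + + d and e k +, are the parental types, so the F1 was + + d / e k +.
The two rarest classes, + k d and e + +, are the double crossovers. Comparing them with the parentals, only the k allele has switched, so k is the middle locus and the order is d – k – e.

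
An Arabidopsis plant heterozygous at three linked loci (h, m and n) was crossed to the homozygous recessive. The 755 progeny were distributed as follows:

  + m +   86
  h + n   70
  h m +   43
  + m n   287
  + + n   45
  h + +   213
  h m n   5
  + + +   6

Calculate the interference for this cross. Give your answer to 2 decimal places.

The two most frequent reciprocal classes, h + + and + m n, are the parental types, so the F1 was h + + / + m n.
The two rarest classes, + + + and h m n, are the double crossovers. Comparing them with the parentals, only the h allele has switched, so h is the middle locus and the order is m – h – n.
m–h: (88 + 11)/755 = 0.1311; h–n: (156 + 11)/755 = 0.2212.
Expected DCO frequency = 0.1311 × 0.2212 ≈ 0.02900; observed = 11/755 ≈ 0.01457.
Coefficient of coincidence = 0.01457/0.02900 ≈ 0.50; interference = 1 − 0.50 = 0.50.

0.50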